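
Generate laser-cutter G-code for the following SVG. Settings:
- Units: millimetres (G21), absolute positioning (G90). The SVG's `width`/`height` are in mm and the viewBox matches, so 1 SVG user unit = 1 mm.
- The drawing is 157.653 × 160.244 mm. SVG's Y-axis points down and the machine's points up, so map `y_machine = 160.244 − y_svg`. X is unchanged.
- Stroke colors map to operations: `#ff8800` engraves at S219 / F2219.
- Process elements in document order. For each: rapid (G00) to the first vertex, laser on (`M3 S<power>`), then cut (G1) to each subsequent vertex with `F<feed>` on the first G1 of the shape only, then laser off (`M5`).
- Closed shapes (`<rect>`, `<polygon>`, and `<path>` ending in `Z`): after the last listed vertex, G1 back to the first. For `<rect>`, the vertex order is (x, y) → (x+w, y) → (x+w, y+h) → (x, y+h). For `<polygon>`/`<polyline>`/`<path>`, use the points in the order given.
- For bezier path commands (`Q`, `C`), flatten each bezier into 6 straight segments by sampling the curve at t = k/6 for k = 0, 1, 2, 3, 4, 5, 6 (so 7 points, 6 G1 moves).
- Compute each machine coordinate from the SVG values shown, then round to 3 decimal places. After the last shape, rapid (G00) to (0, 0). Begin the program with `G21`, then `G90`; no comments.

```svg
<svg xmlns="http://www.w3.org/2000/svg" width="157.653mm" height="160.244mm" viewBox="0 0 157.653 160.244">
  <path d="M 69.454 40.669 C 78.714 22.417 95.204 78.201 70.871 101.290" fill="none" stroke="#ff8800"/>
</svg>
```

G21
G90
G00 X69.454 Y119.575
M3 S219
G1 X74.464 Y123.025 F2219
G1 X79.344 Y117.101
G1 X82.760 Y104.767
G1 X83.376 Y88.988
G1 X79.858 Y72.729
G1 X70.871 Y58.954
M5
G00 X0.000 Y0.000

Since the viewBox matches the mm dimensions, user units are millimetres directly. The only transform is the Y-flip y_m = 160.244 − y_svg.

Shape 1 is a cubic bezier drawn with `<path>`. Its stroke #ff8800 means engrave at S219, F2219. After flipping Y the toolpath is (69.454,119.575) → (74.464,123.025) → (79.344,117.101) → (82.760,104.767) → (83.376,88.988) → (79.858,72.729) → (70.871,58.954).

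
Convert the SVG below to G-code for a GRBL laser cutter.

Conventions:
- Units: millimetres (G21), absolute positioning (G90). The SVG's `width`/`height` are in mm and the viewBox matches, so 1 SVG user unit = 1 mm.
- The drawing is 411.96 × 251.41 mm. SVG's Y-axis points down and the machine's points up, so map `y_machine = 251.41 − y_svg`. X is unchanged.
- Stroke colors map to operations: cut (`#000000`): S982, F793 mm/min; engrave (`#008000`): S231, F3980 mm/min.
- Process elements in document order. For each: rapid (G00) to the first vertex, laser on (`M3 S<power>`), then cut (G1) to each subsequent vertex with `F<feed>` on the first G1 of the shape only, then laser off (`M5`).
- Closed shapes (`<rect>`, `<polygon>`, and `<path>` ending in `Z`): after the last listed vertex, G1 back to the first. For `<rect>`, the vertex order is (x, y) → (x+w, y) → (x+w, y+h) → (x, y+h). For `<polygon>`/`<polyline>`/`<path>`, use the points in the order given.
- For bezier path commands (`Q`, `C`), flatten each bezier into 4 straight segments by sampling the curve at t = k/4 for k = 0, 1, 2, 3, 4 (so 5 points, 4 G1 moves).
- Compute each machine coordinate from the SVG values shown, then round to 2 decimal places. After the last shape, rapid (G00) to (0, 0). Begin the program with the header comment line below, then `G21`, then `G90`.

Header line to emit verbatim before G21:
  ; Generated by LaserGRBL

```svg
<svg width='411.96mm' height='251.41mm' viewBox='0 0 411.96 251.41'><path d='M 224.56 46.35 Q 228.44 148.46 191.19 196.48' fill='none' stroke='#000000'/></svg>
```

1 u = 1 mm; y_m = 251.41 − y.

[1] `<path>` quadratic bezier, #000000→cut S982 F793: (224.56,205.06) → (223.93,157.39) → (218.16,116.47) → (207.24,82.32) → (191.19,54.93)

; Generated by LaserGRBL
G21
G90
G00 X224.56 Y205.06
M3 S982
G1 X223.93 Y157.39 F793
G1 X218.16 Y116.47
G1 X207.24 Y82.32
G1 X191.19 Y54.93
M5
G00 X0.00 Y0.00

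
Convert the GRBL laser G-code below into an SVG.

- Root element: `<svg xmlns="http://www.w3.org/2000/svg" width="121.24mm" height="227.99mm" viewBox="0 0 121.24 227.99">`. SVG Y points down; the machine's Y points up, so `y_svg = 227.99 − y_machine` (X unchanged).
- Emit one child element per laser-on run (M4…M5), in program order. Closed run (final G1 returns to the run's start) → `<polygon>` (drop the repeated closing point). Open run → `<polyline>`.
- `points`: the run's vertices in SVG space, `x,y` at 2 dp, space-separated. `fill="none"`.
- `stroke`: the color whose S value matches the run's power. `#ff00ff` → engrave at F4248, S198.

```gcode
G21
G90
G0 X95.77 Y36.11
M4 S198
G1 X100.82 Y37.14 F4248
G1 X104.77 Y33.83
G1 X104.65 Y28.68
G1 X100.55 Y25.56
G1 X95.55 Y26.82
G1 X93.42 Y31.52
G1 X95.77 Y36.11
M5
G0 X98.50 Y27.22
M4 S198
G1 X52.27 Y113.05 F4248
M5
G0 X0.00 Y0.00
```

<svg xmlns="http://www.w3.org/2000/svg" width="121.24mm" height="227.99mm" viewBox="0 0 121.24 227.99">
  <polygon points="95.77,191.88 100.82,190.85 104.77,194.16 104.65,199.31 100.55,202.43 95.55,201.17 93.42,196.47" fill="none" stroke="#ff00ff"/>
  <polyline points="98.50,200.77 52.27,114.94" fill="none" stroke="#ff00ff"/>
</svg>

Machine Y-up, SVG Y-down with viewBox height 227.99, so y_svg = 227.99 − y_machine; X carries over. Every run uses S198, so all elements get stroke `#ff00ff` (engrave).

Run 1: The run returns to its start, so emit a `<polygon>` with points (Y-flipped): 95.77,191.88 100.82,190.85 104.77,194.16 104.65,199.31 100.55,202.43 95.55,201.17 93.42,196.47.

Run 2: The run is open, so emit a `<polyline>` with points (Y-flipped): 98.50,200.77 52.27,114.94.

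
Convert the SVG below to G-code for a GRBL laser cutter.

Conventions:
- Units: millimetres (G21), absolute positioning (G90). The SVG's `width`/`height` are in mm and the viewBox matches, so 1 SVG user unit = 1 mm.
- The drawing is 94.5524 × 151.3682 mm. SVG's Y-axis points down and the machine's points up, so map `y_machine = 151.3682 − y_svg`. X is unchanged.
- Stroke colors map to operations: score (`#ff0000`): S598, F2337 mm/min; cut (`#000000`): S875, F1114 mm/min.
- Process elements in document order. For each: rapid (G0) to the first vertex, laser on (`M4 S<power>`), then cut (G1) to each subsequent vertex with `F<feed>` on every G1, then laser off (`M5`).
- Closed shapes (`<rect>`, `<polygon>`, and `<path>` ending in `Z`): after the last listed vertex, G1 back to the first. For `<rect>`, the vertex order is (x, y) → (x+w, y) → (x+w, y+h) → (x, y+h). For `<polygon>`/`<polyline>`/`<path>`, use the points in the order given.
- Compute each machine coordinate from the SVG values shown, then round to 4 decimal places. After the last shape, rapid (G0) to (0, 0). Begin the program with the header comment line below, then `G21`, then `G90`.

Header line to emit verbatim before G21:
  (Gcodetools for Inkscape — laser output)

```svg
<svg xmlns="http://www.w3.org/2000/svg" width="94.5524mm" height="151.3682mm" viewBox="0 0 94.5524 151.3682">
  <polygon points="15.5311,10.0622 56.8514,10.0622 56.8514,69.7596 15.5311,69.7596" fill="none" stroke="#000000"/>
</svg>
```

Since the viewBox matches the mm dimensions, user units are millimetres directly. The only transform is the Y-flip y_m = 151.3682 − y_svg.

Shape 1 is a rectangle drawn with `<polygon>`. Its stroke #000000 means cut at S875, F1114. After flipping Y the toolpath is (15.5311,141.3060) → (56.8514,141.3060) → (56.8514,81.6086) → (15.5311,81.6086) → (15.5311,141.3060), returning to the start.

(Gcodetools for Inkscape — laser output)
G21
G90
G0 X15.5311 Y141.3060
M4 S875
G1 X56.8514 Y141.3060 F1114
G1 X56.8514 Y81.6086 F1114
G1 X15.5311 Y81.6086 F1114
G1 X15.5311 Y141.3060 F1114
M5
G0 X0.0000 Y0.0000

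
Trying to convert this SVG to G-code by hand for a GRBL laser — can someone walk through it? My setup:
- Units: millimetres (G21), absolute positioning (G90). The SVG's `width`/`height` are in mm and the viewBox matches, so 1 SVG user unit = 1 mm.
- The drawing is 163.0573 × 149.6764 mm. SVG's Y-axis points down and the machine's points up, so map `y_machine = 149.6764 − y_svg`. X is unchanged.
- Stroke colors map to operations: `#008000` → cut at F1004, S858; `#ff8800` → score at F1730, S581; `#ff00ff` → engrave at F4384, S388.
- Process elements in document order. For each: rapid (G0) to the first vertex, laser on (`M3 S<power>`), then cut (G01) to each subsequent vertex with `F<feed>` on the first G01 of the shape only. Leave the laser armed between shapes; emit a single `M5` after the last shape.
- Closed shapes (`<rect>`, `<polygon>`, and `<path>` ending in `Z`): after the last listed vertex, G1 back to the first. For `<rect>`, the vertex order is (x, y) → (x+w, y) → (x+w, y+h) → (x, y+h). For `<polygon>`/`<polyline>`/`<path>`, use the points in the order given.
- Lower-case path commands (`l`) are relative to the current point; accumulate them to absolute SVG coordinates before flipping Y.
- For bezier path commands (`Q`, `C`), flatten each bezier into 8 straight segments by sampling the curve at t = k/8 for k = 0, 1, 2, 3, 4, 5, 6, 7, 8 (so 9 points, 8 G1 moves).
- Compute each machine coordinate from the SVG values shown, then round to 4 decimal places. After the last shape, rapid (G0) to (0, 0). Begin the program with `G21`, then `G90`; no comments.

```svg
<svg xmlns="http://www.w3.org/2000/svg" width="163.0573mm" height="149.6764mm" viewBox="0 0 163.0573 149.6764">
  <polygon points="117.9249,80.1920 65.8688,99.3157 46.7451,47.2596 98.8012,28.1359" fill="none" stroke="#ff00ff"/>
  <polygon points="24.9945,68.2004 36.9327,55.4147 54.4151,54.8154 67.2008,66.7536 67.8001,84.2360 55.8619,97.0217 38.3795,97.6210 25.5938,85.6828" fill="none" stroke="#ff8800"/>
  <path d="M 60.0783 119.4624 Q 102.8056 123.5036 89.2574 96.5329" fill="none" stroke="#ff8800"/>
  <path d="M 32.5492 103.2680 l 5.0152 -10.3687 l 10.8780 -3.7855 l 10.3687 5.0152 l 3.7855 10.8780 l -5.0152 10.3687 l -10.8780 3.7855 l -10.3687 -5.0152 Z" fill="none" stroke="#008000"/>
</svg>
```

1 u = 1 mm; y_m = 149.6764 − y.

[1] `<polygon>` regular polygon, #ff00ff→engrave S388 F4384: (117.9249,69.4844) → (65.8688,50.3607) → (46.7451,102.4168) → (98.8012,121.5405) → (117.9249,69.4844) (closed)

[2] `<polygon>` regular polygon, #ff8800→score S581 F1730: (24.9945,81.4760) → (36.9327,94.2617) → (54.4151,94.8610) → (67.2008,82.9228) → (67.8001,65.4404) → (55.8619,52.6547) → (38.3795,52.0554) → (25.5938,63.9936) → (24.9945,81.4760) (closed)

[3] `<path>` quadratic bezier, #ff8800→score S581 F1730: (60.0783,30.2140) → (69.8808,29.6883) → (77.9247,30.1316) → (84.2100,31.5441) → (88.7367,33.9258) → (91.5048,37.2765) → (92.5143,41.5964) → (91.7651,46.8854) → (89.2574,53.1435)

[4] `<path>` regular polygon, #008000→cut S858 F1004: (32.5492,46.4084) → (37.5644,56.7771) → (48.4424,60.5626) → (58.8111,55.5474) → (62.5966,44.6694) → (57.5814,34.3007) → (46.7034,30.5152) → (36.3347,35.5304) → (32.5492,46.4084) (closed)

G21
G90
G0 X117.9249 Y69.4844
M3 S388
G01 X65.8688 Y50.3607 F4384
G01 X46.7451 Y102.4168
G01 X98.8012 Y121.5405
G01 X117.9249 Y69.4844
G0 X24.9945 Y81.4760
M3 S581
G01 X36.9327 Y94.2617 F1730
G01 X54.4151 Y94.8610
G01 X67.2008 Y82.9228
G01 X67.8001 Y65.4404
G01 X55.8619 Y52.6547
G01 X38.3795 Y52.0554
G01 X25.5938 Y63.9936
G01 X24.9945 Y81.4760
G0 X60.0783 Y30.2140
M3 S581
G01 X69.8808 Y29.6883 F1730
G01 X77.9247 Y30.1316
G01 X84.2100 Y31.5441
G01 X88.7367 Y33.9258
G01 X91.5048 Y37.2765
G01 X92.5143 Y41.5964
G01 X91.7651 Y46.8854
G01 X89.2574 Y53.1435
G0 X32.5492 Y46.4084
M3 S858
G01 X37.5644 Y56.7771 F1004
G01 X48.4424 Y60.5626
G01 X58.8111 Y55.5474
G01 X62.5966 Y44.6694
G01 X57.5814 Y34.3007
G01 X46.7034 Y30.5152
G01 X36.3347 Y35.5304
G01 X32.5492 Y46.4084
M5
G0 X0.0000 Y0.0000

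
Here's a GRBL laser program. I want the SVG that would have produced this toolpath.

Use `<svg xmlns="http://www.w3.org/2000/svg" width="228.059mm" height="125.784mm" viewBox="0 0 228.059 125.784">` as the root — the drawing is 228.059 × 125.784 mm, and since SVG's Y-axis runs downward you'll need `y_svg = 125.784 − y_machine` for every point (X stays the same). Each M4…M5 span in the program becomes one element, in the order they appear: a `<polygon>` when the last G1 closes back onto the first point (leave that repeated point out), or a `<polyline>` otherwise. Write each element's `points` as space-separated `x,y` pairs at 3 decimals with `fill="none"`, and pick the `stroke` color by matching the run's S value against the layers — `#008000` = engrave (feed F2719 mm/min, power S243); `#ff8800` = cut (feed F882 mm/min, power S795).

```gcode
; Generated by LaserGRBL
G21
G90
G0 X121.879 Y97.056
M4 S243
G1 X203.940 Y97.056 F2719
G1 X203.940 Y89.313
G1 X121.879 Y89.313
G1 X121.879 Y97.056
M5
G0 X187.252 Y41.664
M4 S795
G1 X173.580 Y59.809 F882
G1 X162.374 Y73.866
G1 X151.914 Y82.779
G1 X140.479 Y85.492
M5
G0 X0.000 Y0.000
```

y_svg = 125.784 − y_m.

[1] S243→`#008000` (engrave); closed run; points: 121.879,28.728 203.940,28.728 203.940,36.471 121.879,36.471

[2] S795→`#ff8800` (cut); open run; points: 187.252,84.120 173.580,65.975 162.374,51.918 151.914,43.005 140.479,40.292

<svg xmlns="http://www.w3.org/2000/svg" width="228.059mm" height="125.784mm" viewBox="0 0 228.059 125.784">
  <polygon points="121.879,28.728 203.940,28.728 203.940,36.471 121.879,36.471" fill="none" stroke="#008000"/>
  <polyline points="187.252,84.120 173.580,65.975 162.374,51.918 151.914,43.005 140.479,40.292" fill="none" stroke="#ff8800"/>
</svg>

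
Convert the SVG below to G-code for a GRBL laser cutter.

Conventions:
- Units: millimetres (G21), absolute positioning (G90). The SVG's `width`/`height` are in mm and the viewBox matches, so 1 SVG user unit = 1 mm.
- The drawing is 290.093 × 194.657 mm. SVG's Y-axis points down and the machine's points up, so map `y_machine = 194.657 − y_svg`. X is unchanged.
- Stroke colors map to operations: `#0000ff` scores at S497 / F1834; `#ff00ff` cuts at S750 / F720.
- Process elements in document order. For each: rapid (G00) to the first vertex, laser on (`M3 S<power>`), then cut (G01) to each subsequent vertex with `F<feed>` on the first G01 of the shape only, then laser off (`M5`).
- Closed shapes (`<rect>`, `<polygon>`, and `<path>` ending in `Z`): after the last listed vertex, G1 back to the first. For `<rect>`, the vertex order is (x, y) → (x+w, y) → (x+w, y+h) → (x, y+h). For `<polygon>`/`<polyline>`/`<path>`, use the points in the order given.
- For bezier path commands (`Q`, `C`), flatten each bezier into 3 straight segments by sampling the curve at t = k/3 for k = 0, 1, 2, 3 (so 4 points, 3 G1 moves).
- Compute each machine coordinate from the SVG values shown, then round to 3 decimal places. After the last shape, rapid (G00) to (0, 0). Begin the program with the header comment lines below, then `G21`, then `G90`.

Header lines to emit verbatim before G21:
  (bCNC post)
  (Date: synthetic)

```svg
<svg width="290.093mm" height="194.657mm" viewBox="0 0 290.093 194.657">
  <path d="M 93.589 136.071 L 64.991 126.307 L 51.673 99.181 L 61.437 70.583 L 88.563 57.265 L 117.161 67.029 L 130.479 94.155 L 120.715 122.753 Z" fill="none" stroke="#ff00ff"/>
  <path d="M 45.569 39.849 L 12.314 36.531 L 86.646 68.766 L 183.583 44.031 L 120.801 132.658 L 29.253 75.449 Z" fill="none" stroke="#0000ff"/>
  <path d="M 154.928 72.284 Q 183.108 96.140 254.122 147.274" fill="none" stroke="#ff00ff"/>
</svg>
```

1 u = 1 mm; y_m = 194.657 − y.

[1] `<path>` regular polygon, #ff00ff→cut S750 F720: (93.589,58.586) → (64.991,68.350) → (51.673,95.476) → (61.437,124.074) → (88.563,137.392) → (117.161,127.628) → (130.479,100.502) → (120.715,71.904) → (93.589,58.586) (closed)

[2] `<path>` closed polygon, #0000ff→score S497 F1834: (45.569,154.808) → (12.314,158.126) → (86.646,125.891) → (183.583,150.626) → (120.801,61.999) → (29.253,119.208) → (45.569,154.808) (closed)

[3] `<path>` quadratic bezier, #ff00ff→cut S750 F720: (154.928,122.373) → (178.474,103.438) → (211.539,78.441) → (254.122,47.383)

(bCNC post)
(Date: synthetic)
G21
G90
G00 X93.589 Y58.586
M3 S750
G01 X64.991 Y68.350 F720
G01 X51.673 Y95.476
G01 X61.437 Y124.074
G01 X88.563 Y137.392
G01 X117.161 Y127.628
G01 X130.479 Y100.502
G01 X120.715 Y71.904
G01 X93.589 Y58.586
M5
G00 X45.569 Y154.808
M3 S497
G01 X12.314 Y158.126 F1834
G01 X86.646 Y125.891
G01 X183.583 Y150.626
G01 X120.801 Y61.999
G01 X29.253 Y119.208
G01 X45.569 Y154.808
M5
G00 X154.928 Y122.373
M3 S750
G01 X178.474 Y103.438 F720
G01 X211.539 Y78.441
G01 X254.122 Y47.383
M5
G00 X0.000 Y0.000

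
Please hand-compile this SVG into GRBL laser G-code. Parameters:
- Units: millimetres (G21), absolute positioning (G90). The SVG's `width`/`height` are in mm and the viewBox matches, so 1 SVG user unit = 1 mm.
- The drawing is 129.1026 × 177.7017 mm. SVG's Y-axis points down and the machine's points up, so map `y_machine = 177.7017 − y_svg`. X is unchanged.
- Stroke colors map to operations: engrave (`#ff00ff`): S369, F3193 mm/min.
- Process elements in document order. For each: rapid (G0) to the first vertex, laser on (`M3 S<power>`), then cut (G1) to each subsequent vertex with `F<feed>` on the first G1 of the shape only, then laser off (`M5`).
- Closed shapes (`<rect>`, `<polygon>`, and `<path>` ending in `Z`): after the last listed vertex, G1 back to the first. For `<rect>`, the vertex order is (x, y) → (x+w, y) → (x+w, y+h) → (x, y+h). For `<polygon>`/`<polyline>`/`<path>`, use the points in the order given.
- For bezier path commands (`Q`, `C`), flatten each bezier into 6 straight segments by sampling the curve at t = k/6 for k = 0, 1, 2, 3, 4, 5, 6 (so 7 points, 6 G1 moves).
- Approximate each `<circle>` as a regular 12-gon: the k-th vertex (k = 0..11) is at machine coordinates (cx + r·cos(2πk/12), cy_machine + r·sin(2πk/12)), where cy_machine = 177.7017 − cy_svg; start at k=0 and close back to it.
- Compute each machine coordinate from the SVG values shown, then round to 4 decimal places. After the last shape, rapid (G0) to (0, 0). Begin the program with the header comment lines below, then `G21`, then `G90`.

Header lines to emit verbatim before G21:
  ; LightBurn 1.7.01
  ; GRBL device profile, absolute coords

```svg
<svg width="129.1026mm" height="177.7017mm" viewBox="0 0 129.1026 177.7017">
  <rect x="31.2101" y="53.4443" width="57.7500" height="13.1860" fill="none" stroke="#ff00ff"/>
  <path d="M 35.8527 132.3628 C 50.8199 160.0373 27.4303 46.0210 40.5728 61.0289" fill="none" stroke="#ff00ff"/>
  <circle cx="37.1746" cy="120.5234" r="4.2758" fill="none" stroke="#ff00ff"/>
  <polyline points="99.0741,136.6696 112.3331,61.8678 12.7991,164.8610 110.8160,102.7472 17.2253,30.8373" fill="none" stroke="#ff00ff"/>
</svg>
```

Since the viewBox matches the mm dimensions, user units are millimetres directly. The only transform is the Y-flip y_m = 177.7017 − y_svg.

Shape 1 is a rectangle drawn with `<rect>`. Its stroke #ff00ff means engrave at S369, F3193. After flipping Y the toolpath is (31.2101,124.2574) → (88.9601,124.2574) → (88.9601,111.0714) → (31.2101,111.0714) → (31.2101,124.2574), returning to the start.

Shape 2 is a cubic bezier drawn with `<path>`. Its stroke #ff00ff means engrave at S369, F3193. After flipping Y the toolpath is (35.8527,45.3389) → (40.4866,42.0559) → (40.8080,54.8682) → (38.8970,76.2559) → (36.8340,98.6991) → (36.6992,114.6780) → (40.5728,116.6728).

Shape 3 is a circle drawn with `<circle>`. Its stroke #ff00ff means engrave at S369, F3193. After flipping Y the toolpath is (41.4504,57.1783) → (40.8776,59.3162) → (39.3125,60.8813) → (37.1746,61.4541) → (35.0367,60.8813) → (33.4716,59.3162) → (32.8988,57.1783) → (33.4716,55.0404) → (35.0367,53.4753) → (37.1746,52.9025) → (39.3125,53.4753) → (40.8776,55.0404) → (41.4504,57.1783), returning to the start.

Shape 4 is a open polyline drawn with `<polyline>`. Its stroke #ff00ff means engrave at S369, F3193. After flipping Y the toolpath is (99.0741,41.0321) → (112.3331,115.8339) → (12.7991,12.8407) → (110.8160,74.9545) → (17.2253,146.8644).

; LightBurn 1.7.01
; GRBL device profile, absolute coords
G21
G90
G0 X31.2101 Y124.2574
M3 S369
G1 X88.9601 Y124.2574 F3193
G1 X88.9601 Y111.0714
G1 X31.2101 Y111.0714
G1 X31.2101 Y124.2574
M5
G0 X35.8527 Y45.3389
M3 S369
G1 X40.4866 Y42.0559 F3193
G1 X40.8080 Y54.8682
G1 X38.8970 Y76.2559
G1 X36.8340 Y98.6991
G1 X36.6992 Y114.6780
G1 X40.5728 Y116.6728
M5
G0 X41.4504 Y57.1783
M3 S369
G1 X40.8776 Y59.3162 F3193
G1 X39.3125 Y60.8813
G1 X37.1746 Y61.4541
G1 X35.0367 Y60.8813
G1 X33.4716 Y59.3162
G1 X32.8988 Y57.1783
G1 X33.4716 Y55.0404
G1 X35.0367 Y53.4753
G1 X37.1746 Y52.9025
G1 X39.3125 Y53.4753
G1 X40.8776 Y55.0404
G1 X41.4504 Y57.1783
M5
G0 X99.0741 Y41.0321
M3 S369
G1 X112.3331 Y115.8339 F3193
G1 X12.7991 Y12.8407
G1 X110.8160 Y74.9545
G1 X17.2253 Y146.8644
M5
G0 X0.0000 Y0.0000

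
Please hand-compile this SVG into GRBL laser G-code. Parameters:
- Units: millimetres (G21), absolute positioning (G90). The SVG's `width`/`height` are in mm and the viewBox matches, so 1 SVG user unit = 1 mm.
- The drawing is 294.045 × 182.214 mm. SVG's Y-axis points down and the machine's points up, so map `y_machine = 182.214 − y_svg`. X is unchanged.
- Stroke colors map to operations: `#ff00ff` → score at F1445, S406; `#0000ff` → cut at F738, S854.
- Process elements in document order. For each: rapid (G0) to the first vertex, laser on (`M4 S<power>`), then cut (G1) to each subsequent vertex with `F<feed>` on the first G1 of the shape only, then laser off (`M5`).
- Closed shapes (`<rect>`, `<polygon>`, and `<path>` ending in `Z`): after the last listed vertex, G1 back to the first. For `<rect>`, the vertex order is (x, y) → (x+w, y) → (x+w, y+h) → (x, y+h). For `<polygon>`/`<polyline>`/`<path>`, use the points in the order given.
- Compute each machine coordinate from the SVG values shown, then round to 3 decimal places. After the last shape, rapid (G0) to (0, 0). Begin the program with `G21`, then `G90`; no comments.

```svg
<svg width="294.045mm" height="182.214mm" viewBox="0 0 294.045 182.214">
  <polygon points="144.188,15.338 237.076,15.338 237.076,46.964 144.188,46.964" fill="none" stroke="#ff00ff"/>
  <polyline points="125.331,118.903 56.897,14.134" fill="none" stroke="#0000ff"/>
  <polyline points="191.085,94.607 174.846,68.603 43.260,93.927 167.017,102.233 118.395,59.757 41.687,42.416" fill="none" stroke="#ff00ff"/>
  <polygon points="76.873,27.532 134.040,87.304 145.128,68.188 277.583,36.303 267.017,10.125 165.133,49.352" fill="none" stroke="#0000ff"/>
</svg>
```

G21
G90
G0 X144.188 Y166.876
M4 S406
G1 X237.076 Y166.876 F1445
G1 X237.076 Y135.250
G1 X144.188 Y135.250
G1 X144.188 Y166.876
M5
G0 X125.331 Y63.311
M4 S854
G1 X56.897 Y168.080 F738
M5
G0 X191.085 Y87.607
M4 S406
G1 X174.846 Y113.611 F1445
G1 X43.260 Y88.287
G1 X167.017 Y79.981
G1 X118.395 Y122.457
G1 X41.687 Y139.798
M5
G0 X76.873 Y154.682
M4 S854
G1 X134.040 Y94.910 F738
G1 X145.128 Y114.026
G1 X277.583 Y145.911
G1 X267.017 Y172.089
G1 X165.133 Y132.862
G1 X76.873 Y154.682
M5
G0 X0.000 Y0.000

viewBox `0 0 294.045 182.214` with mm width/height → 1 unit = 1 mm. Flip: y_m = 182.214 − y_svg.

**Shape 1** — `<polygon>` rectangle, stroke `#ff00ff` → score (S406, F1445). Machine vertices: (144.188,166.876) → (237.076,166.876) → (237.076,135.250) → (144.188,135.250) → (144.188,166.876). Closed: final G1 returns to the first vertex.

**Shape 2** — `<polyline>` line segment, stroke `#0000ff` → cut (S854, F738). Machine vertices: (125.331,63.311) → (56.897,168.080). Open path.

**Shape 3** — `<polyline>` open polyline, stroke `#ff00ff` → score (S406, F1445). Machine vertices: (191.085,87.607) → (174.846,113.611) → (43.260,88.287) → (167.017,79.981) → (118.395,122.457) → (41.687,139.798). Open path.

**Shape 4** — `<polygon>` closed polygon, stroke `#0000ff` → cut (S854, F738). Machine vertices: (76.873,154.682) → (134.040,94.910) → (145.128,114.026) → (277.583,145.911) → (267.017,172.089) → (165.133,132.862) → (76.873,154.682). Closed: final G1 returns to the first vertex.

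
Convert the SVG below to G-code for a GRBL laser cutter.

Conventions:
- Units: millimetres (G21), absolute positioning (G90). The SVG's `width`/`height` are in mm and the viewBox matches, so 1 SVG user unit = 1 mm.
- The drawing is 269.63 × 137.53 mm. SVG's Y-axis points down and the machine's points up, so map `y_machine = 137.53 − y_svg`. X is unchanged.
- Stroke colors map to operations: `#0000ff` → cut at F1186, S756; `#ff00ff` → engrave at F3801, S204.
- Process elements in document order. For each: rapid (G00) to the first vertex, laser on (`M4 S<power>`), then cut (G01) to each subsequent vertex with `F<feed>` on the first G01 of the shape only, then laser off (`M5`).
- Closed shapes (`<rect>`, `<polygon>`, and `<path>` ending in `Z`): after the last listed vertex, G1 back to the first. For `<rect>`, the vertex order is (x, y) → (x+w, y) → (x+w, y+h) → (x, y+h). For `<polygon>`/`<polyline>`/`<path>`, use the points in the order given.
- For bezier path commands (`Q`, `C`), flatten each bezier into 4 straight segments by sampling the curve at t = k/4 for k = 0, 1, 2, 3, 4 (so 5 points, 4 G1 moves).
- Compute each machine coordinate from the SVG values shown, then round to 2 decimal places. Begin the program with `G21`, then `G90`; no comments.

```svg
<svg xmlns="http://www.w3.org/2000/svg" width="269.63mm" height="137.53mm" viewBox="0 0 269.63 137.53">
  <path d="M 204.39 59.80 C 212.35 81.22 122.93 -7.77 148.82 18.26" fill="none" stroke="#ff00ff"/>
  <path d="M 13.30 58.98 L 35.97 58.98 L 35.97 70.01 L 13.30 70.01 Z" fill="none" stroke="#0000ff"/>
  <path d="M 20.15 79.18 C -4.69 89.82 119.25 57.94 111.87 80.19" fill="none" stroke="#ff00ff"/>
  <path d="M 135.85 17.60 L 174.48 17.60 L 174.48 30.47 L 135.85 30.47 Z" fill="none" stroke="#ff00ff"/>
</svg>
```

viewBox `0 0 269.63 137.53` with mm width/height → 1 unit = 1 mm. Flip: y_m = 137.53 − y_svg.

**Shape 1** — `<path>` cubic bezier, stroke `#ff00ff` → engrave (S204, F3801). Control points (SVG): P0=(204.39,59.80), P1=(212.35,81.22), P2=(122.93,-7.77), P3=(148.82,18.26); sampled at t=k/4. Machine vertices: (204.39,77.73) → (195.42,78.84) → (169.88,100.23) → (147.70,120.75) → (148.82,119.27). Open path.

**Shape 2** — `<path>` rectangle, stroke `#0000ff` → cut (S756, F1186). Machine vertices: (13.30,78.55) → (35.97,78.55) → (35.97,67.52) → (13.30,67.52) → (13.30,78.55). Closed: final G1 returns to the first vertex.

**Shape 3** — `<path>` cubic bezier, stroke `#ff00ff` → engrave (S204, F3801). Control points (SVG): P0=(20.15,79.18), P1=(-4.69,89.82), P2=(119.25,57.94), P3=(111.87,80.19); sampled at t=k/4. Machine vertices: (20.15,58.35) → (25.04,56.83) → (59.46,62.20) → (97.16,65.39) → (111.87,57.34). Open path.

**Shape 4** — `<path>` rectangle, stroke `#ff00ff` → engrave (S204, F3801). Machine vertices: (135.85,119.93) → (174.48,119.93) → (174.48,107.06) → (135.85,107.06) → (135.85,119.93). Closed: final G1 returns to the first vertex.

G21
G90
G00 X204.39 Y77.73
M4 S204
G01 X195.42 Y78.84 F3801
G01 X169.88 Y100.23
G01 X147.70 Y120.75
G01 X148.82 Y119.27
M5
G00 X13.30 Y78.55
M4 S756
G01 X35.97 Y78.55 F1186
G01 X35.97 Y67.52
G01 X13.30 Y67.52
G01 X13.30 Y78.55
M5
G00 X20.15 Y58.35
M4 S204
G01 X25.04 Y56.83 F3801
G01 X59.46 Y62.20
G01 X97.16 Y65.39
G01 X111.87 Y57.34
M5
G00 X135.85 Y119.93
M4 S204
G01 X174.48 Y119.93 F3801
G01 X174.48 Y107.06
G01 X135.85 Y107.06
G01 X135.85 Y119.93
M5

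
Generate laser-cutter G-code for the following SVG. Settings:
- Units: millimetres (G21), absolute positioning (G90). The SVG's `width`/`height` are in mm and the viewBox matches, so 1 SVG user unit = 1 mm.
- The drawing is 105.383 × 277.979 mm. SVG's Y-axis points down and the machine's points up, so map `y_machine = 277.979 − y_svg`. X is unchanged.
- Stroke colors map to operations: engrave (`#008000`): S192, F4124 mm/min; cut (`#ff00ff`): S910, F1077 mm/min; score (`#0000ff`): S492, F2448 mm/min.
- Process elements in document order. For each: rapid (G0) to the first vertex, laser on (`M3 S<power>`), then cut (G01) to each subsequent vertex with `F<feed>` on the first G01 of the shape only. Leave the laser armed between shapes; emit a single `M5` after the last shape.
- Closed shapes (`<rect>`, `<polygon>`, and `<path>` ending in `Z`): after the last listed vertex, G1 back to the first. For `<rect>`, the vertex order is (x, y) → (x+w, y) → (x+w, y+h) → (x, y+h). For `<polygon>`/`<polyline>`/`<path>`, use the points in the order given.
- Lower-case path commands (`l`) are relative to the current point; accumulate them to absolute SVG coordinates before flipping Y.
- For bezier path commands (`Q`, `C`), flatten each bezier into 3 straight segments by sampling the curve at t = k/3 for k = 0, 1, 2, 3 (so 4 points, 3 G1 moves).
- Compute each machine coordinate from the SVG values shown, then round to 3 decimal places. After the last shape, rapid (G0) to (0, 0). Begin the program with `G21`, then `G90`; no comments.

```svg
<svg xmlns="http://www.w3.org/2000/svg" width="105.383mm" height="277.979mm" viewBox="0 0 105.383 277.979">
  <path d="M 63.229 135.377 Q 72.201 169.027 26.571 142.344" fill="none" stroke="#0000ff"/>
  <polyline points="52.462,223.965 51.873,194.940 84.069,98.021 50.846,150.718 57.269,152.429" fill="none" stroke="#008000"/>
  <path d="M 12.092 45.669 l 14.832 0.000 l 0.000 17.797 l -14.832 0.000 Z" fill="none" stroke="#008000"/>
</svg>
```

G21
G90
G0 X63.229 Y142.602
M3 S492
G01 X63.143 Y126.872 F2448
G01 X50.924 Y124.550
G01 X26.571 Y135.635
G0 X52.462 Y54.014
M3 S192
G01 X51.873 Y83.039 F4124
G01 X84.069 Y179.958
G01 X50.846 Y127.261
G01 X57.269 Y125.550
G0 X12.092 Y232.310
M3 S192
G01 X26.924 Y232.310 F4124
G01 X26.924 Y214.513
G01 X12.092 Y214.513
G01 X12.092 Y232.310
M5
G0 X0.000 Y0.000

viewBox `0 0 105.383 277.979` with mm width/height → 1 unit = 1 mm. Flip: y_m = 277.979 − y_svg.

**Shape 1** — `<path>` quadratic bezier, stroke `#0000ff` → score (S492, F2448). Control points (SVG): P0=(63.229,135.377), P1=(72.201,169.027), P2=(26.571,142.344); sampled at t=k/3. Machine vertices: (63.229,142.602) → (63.143,126.872) → (50.924,124.550) → (26.571,135.635). Open path.

**Shape 2** — `<polyline>` open polyline, stroke `#008000` → engrave (S192, F4124). Machine vertices: (52.462,54.014) → (51.873,83.039) → (84.069,179.958) → (50.846,127.261) → (57.269,125.550). Open path.

**Shape 3** — `<path>` rectangle, stroke `#008000` → engrave (S192, F4124). Machine vertices: (12.092,232.310) → (26.924,232.310) → (26.924,214.513) → (12.092,214.513) → (12.092,232.310). Closed: final G1 returns to the first vertex.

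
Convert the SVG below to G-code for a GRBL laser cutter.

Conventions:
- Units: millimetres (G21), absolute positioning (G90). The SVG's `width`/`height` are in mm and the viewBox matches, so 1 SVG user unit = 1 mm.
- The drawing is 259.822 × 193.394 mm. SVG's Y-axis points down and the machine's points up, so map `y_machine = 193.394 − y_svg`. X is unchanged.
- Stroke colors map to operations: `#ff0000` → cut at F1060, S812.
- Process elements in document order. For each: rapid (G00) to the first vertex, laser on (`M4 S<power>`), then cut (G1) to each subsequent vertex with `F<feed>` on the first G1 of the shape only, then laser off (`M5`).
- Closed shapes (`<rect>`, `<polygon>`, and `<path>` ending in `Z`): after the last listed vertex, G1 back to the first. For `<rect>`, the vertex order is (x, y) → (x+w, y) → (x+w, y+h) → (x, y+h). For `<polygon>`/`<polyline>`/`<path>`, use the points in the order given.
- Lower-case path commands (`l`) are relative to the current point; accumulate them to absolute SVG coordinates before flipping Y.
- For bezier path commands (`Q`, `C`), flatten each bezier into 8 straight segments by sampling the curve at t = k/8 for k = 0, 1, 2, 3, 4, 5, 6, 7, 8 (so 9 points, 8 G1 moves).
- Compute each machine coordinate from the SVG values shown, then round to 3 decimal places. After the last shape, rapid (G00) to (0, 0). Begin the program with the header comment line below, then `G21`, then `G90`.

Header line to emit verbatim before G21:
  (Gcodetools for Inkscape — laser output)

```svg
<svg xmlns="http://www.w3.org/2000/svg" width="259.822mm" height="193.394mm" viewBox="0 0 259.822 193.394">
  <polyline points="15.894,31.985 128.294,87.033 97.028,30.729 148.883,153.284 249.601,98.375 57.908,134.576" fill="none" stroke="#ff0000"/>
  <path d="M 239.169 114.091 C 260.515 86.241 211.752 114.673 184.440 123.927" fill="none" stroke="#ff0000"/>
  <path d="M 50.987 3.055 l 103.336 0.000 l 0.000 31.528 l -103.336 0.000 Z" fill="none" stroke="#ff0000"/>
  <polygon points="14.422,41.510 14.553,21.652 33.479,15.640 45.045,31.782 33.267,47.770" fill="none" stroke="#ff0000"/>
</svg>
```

(Gcodetools for Inkscape — laser output)
G21
G90
G00 X15.894 Y161.409
M4 S812
G1 X128.294 Y106.361 F1060
G1 X97.028 Y162.665
G1 X148.883 Y40.110
G1 X249.601 Y95.019
G1 X57.908 Y58.818
M5
G00 X239.169 Y79.303
M4 S812
G1 X244.066 Y87.256 F1060
G1 X243.464 Y90.817
G1 X238.434 Y90.870
G1 X230.051 Y88.299
G1 X219.387 Y83.989
G1 X207.515 Y78.824
G1 X195.509 Y73.689
G1 X184.440 Y69.467
M5
G00 X50.987 Y190.339
M4 S812
G1 X154.323 Y190.339 F1060
G1 X154.323 Y158.811
G1 X50.987 Y158.811
G1 X50.987 Y190.339
M5
G00 X14.422 Y151.884
M4 S812
G1 X14.553 Y171.742 F1060
G1 X33.479 Y177.754
G1 X45.045 Y161.612
G1 X33.267 Y145.624
G1 X14.422 Y151.884
M5
G00 X0.000 Y0.000

1 u = 1 mm; y_m = 193.394 − y.

[1] `<polyline>` open polyline, #ff0000→cut S812 F1060: (15.894,161.409) → (128.294,106.361) → (97.028,162.665) → (148.883,40.110) → (249.601,95.019) → (57.908,58.818)

[2] `<path>` cubic bezier, #ff0000→cut S812 F1060: (239.169,79.303) → (244.066,87.256) → (243.464,90.817) → (238.434,90.870) → (230.051,88.299) → (219.387,83.989) → (207.515,78.824) → (195.509,73.689) → (184.440,69.467)

[3] `<path>` rectangle, #ff0000→cut S812 F1060: (50.987,190.339) → (154.323,190.339) → (154.323,158.811) → (50.987,158.811) → (50.987,190.339) (closed)

[4] `<polygon>` regular polygon, #ff0000→cut S812 F1060: (14.422,151.884) → (14.553,171.742) → (33.479,177.754) → (45.045,161.612) → (33.267,145.624) → (14.422,151.884) (closed)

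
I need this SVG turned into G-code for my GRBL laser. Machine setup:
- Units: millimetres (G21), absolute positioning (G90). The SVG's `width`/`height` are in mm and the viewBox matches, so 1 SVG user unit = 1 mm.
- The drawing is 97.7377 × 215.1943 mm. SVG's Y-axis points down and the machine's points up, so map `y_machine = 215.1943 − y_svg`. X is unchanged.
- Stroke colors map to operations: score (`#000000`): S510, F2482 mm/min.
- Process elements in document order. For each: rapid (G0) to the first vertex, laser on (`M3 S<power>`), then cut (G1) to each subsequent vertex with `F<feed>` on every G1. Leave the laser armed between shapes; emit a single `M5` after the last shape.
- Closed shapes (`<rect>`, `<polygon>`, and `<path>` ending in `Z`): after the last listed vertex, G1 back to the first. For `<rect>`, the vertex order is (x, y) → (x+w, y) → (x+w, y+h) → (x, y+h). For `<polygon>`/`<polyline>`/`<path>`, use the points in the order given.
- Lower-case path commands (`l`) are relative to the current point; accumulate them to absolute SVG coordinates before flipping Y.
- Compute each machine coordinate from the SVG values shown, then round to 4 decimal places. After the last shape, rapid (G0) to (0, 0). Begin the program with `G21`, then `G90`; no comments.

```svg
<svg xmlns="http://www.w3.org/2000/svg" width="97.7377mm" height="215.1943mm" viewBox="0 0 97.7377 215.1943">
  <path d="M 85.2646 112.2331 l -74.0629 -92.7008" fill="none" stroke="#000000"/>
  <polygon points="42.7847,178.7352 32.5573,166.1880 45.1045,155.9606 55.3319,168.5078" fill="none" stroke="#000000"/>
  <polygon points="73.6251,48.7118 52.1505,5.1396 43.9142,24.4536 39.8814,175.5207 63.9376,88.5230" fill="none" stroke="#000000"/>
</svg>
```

1 u = 1 mm; y_m = 215.1943 − y.

[1] `<path>` line segment, #000000→score S510 F2482: (85.2646,102.9612) → (11.2017,195.6620)

[2] `<polygon>` regular polygon, #000000→score S510 F2482: (42.7847,36.4591) → (32.5573,49.0063) → (45.1045,59.2337) → (55.3319,46.6865) → (42.7847,36.4591) (closed)

[3] `<polygon>` closed polygon, #000000→score S510 F2482: (73.6251,166.4825) → (52.1505,210.0547) → (43.9142,190.7407) → (39.8814,39.6736) → (63.9376,126.6713) → (73.6251,166.4825) (closed)

G21
G90
G0 X85.2646 Y102.9612
M3 S510
G1 X11.2017 Y195.6620 F2482
G0 X42.7847 Y36.4591
M3 S510
G1 X32.5573 Y49.0063 F2482
G1 X45.1045 Y59.2337 F2482
G1 X55.3319 Y46.6865 F2482
G1 X42.7847 Y36.4591 F2482
G0 X73.6251 Y166.4825
M3 S510
G1 X52.1505 Y210.0547 F2482
G1 X43.9142 Y190.7407 F2482
G1 X39.8814 Y39.6736 F2482
G1 X63.9376 Y126.6713 F2482
G1 X73.6251 Y166.4825 F2482
M5
G0 X0.0000 Y0.0000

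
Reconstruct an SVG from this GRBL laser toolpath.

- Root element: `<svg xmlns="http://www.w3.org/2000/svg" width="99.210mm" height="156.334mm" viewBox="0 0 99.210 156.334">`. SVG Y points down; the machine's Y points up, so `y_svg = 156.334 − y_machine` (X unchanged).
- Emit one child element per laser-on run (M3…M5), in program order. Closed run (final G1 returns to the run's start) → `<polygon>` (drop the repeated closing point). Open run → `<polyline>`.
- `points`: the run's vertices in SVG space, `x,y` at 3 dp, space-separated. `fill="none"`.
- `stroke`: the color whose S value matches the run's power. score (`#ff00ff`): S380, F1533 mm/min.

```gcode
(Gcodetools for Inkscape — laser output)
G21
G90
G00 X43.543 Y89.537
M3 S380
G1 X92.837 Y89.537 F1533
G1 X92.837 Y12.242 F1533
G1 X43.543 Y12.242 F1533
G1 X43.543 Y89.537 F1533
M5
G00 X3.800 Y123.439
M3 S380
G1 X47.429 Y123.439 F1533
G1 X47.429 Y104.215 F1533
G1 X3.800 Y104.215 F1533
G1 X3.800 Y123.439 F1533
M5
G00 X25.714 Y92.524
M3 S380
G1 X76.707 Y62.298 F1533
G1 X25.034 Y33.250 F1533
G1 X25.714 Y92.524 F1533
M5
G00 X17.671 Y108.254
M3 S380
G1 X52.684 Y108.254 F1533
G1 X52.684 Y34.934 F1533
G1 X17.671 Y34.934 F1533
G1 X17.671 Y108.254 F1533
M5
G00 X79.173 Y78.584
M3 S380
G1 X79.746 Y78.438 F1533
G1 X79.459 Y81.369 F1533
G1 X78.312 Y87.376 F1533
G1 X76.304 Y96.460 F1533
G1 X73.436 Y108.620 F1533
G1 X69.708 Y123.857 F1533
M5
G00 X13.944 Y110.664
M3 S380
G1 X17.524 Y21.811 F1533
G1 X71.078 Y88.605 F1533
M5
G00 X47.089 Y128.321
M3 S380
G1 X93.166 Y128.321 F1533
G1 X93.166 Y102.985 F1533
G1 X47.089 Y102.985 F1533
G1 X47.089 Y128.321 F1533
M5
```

<svg xmlns="http://www.w3.org/2000/svg" width="99.210mm" height="156.334mm" viewBox="0 0 99.210 156.334">
  <polygon points="43.543,66.797 92.837,66.797 92.837,144.092 43.543,144.092" fill="none" stroke="#ff00ff"/>
  <polygon points="3.800,32.895 47.429,32.895 47.429,52.119 3.800,52.119" fill="none" stroke="#ff00ff"/>
  <polygon points="25.714,63.810 76.707,94.036 25.034,123.084" fill="none" stroke="#ff00ff"/>
  <polygon points="17.671,48.080 52.684,48.080 52.684,121.400 17.671,121.400" fill="none" stroke="#ff00ff"/>
  <polyline points="79.173,77.750 79.746,77.896 79.459,74.965 78.312,68.958 76.304,59.874 73.436,47.714 69.708,32.477" fill="none" stroke="#ff00ff"/>
  <polyline points="13.944,45.670 17.524,134.523 71.078,67.729" fill="none" stroke="#ff00ff"/>
  <polygon points="47.089,28.013 93.166,28.013 93.166,53.349 47.089,53.349" fill="none" stroke="#ff00ff"/>
</svg>

y_svg = 156.334 − y_m. Every run uses S380, so all elements get stroke `#ff00ff` (score).

[1] closed run; points: 43.543,66.797 92.837,66.797 92.837,144.092 43.543,144.092

[2] closed run; points: 3.800,32.895 47.429,32.895 47.429,52.119 3.800,52.119

[3] closed run; points: 25.714,63.810 76.707,94.036 25.034,123.084

[4] closed run; points: 17.671,48.080 52.684,48.080 52.684,121.400 17.671,121.400

[5] open run; points: 79.173,77.750 79.746,77.896 79.459,74.965 78.312,68.958 76.304,59.874 73.436,47.714 69.708,32.477

[6] open run; points: 13.944,45.670 17.524,134.523 71.078,67.729

[7] closed run; points: 47.089,28.013 93.166,28.013 93.166,53.349 47.089,53.349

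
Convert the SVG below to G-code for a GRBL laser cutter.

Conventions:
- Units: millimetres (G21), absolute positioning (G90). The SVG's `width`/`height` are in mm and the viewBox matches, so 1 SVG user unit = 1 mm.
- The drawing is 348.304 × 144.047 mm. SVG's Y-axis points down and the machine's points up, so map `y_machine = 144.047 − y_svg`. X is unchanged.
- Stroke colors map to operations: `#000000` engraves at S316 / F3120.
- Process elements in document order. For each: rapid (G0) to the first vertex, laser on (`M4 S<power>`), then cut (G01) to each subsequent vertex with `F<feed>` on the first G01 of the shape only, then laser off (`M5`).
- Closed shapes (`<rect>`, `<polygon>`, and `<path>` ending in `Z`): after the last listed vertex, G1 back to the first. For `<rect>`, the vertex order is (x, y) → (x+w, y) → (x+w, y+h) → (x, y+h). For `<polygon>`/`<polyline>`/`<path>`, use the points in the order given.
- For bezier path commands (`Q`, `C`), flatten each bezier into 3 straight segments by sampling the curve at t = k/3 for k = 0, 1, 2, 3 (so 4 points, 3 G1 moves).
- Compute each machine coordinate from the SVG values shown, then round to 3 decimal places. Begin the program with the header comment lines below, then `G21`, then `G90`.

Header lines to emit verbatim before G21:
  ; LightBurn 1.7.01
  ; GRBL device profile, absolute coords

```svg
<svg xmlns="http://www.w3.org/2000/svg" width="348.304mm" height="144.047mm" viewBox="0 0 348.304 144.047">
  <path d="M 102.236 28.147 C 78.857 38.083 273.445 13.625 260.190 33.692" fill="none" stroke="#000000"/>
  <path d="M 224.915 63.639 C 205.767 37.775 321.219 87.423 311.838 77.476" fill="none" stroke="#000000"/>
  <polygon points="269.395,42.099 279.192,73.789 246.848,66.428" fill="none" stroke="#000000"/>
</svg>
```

Since the viewBox matches the mm dimensions, user units are millimetres directly. The only transform is the Y-flip y_m = 144.047 − y_svg.

Shape 1 is a cubic bezier drawn with `<path>`. Its stroke #000000 means engrave at S316, F3120. After flipping Y the toolpath is (102.236,115.900) → (135.742,114.506) → (219.935,118.503) → (260.190,110.355).

Shape 2 is a cubic bezier drawn with `<path>`. Its stroke #000000 means engrave at S316, F3120. After flipping Y the toolpath is (224.915,80.408) → (241.025,86.105) → (289.217,71.485) → (311.838,66.571).

Shape 3 is a regular polygon drawn with `<polygon>`. Its stroke #000000 means engrave at S316, F3120. After flipping Y the toolpath is (269.395,101.948) → (279.192,70.258) → (246.848,77.619) → (269.395,101.948), returning to the start.

; LightBurn 1.7.01
; GRBL device profile, absolute coords
G21
G90
G0 X102.236 Y115.900
M4 S316
G01 X135.742 Y114.506 F3120
G01 X219.935 Y118.503
G01 X260.190 Y110.355
M5
G0 X224.915 Y80.408
M4 S316
G01 X241.025 Y86.105 F3120
G01 X289.217 Y71.485
G01 X311.838 Y66.571
M5
G0 X269.395 Y101.948
M4 S316
G01 X279.192 Y70.258 F3120
G01 X246.848 Y77.619
G01 X269.395 Y101.948
M5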